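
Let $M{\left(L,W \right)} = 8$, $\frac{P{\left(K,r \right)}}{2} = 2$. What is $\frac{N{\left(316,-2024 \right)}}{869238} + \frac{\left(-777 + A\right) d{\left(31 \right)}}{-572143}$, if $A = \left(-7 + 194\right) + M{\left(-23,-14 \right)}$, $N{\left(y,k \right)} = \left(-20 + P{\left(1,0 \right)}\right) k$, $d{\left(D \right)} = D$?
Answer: $\frac{17105535454}{248664218517} \approx 0.06879$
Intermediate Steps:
$P{\left(K,r \right)} = 4$ ($P{\left(K,r \right)} = 2 \cdot 2 = 4$)
$N{\left(y,k \right)} = - 16 k$ ($N{\left(y,k \right)} = \left(-20 + 4\right) k = - 16 k$)
$A = 195$ ($A = \left(-7 + 194\right) + 8 = 187 + 8 = 195$)
$\frac{N{\left(316,-2024 \right)}}{869238} + \frac{\left(-777 + A\right) d{\left(31 \right)}}{-572143} = \frac{\left(-16\right) \left(-2024\right)}{869238} + \frac{\left(-777 + 195\right) 31}{-572143} = 32384 \cdot \frac{1}{869238} + \left(-582\right) 31 \left(- \frac{1}{572143}\right) = \frac{16192}{434619} - - \frac{18042}{572143} = \frac{16192}{434619} + \frac{18042}{572143} = \frac{17105535454}{248664218517}$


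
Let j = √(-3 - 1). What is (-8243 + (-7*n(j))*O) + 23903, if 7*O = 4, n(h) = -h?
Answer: 15660 + 8*I ≈ 15660.0 + 8.0*I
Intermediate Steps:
j = 2*I (j = √(-4) = 2*I ≈ 2.0*I)
O = 4/7 (O = (⅐)*4 = 4/7 ≈ 0.57143)
(-8243 + (-7*n(j))*O) + 23903 = (-8243 - (-7)*2*I*(4/7)) + 23903 = (-8243 - (-14)*I*(4/7)) + 23903 = (-8243 + (14*I)*(4/7)) + 23903 = (-8243 + 8*I) + 23903 = 15660 + 8*I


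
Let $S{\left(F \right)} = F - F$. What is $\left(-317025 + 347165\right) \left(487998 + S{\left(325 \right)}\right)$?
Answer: $14708259720$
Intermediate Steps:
$S{\left(F \right)} = 0$
$\left(-317025 + 347165\right) \left(487998 + S{\left(325 \right)}\right) = \left(-317025 + 347165\right) \left(487998 + 0\right) = 30140 \cdot 487998 = 14708259720$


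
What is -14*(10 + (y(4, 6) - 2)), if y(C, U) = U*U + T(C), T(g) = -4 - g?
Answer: -504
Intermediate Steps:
y(C, U) = -4 + U² - C (y(C, U) = U*U + (-4 - C) = U² + (-4 - C) = -4 + U² - C)
-14*(10 + (y(4, 6) - 2)) = -14*(10 + ((-4 + 6² - 1*4) - 2)) = -14*(10 + ((-4 + 36 - 4) - 2)) = -14*(10 + (28 - 2)) = -14*(10 + 26) = -14*36 = -504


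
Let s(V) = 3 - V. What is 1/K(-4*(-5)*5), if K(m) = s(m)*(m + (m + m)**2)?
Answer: -1/3889700 ≈ -2.5709e-7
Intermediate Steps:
K(m) = (3 - m)*(m + 4*m**2) (K(m) = (3 - m)*(m + (m + m)**2) = (3 - m)*(m + (2*m)**2) = (3 - m)*(m + 4*m**2))
1/K(-4*(-5)*5) = 1/(--4*(-5)*5*(1 + 4*(-4*(-5)*5))*(-3 - 4*(-5)*5)) = 1/(-20*5*(1 + 4*(20*5))*(-3 + 20*5)) = 1/(-1*100*(1 + 4*100)*(-3 + 100)) = 1/(-1*100*(1 + 400)*97) = 1/(-1*100*401*97) = 1/(-3889700) = -1/3889700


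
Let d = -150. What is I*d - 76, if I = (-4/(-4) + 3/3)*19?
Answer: -5776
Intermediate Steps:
I = 38 (I = (-4*(-¼) + 3*(⅓))*19 = (1 + 1)*19 = 2*19 = 38)
I*d - 76 = 38*(-150) - 76 = -5700 - 76 = -5776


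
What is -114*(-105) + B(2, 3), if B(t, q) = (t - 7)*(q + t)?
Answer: 11945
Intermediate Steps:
B(t, q) = (-7 + t)*(q + t)
-114*(-105) + B(2, 3) = -114*(-105) + (2**2 - 7*3 - 7*2 + 3*2) = 11970 + (4 - 21 - 14 + 6) = 11970 - 25 = 11945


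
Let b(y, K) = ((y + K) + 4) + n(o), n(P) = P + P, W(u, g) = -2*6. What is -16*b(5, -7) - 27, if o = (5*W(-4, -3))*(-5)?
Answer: -9659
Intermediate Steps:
W(u, g) = -12
o = 300 (o = (5*(-12))*(-5) = -60*(-5) = 300)
n(P) = 2*P
b(y, K) = 604 + K + y (b(y, K) = ((y + K) + 4) + 2*300 = ((K + y) + 4) + 600 = (4 + K + y) + 600 = 604 + K + y)
-16*b(5, -7) - 27 = -16*(604 - 7 + 5) - 27 = -16*602 - 27 = -9632 - 27 = -9659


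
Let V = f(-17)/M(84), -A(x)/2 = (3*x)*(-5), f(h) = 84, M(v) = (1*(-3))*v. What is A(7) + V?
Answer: 629/3 ≈ 209.67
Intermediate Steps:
M(v) = -3*v
A(x) = 30*x (A(x) = -2*3*x*(-5) = -(-30)*x = 30*x)
V = -⅓ (V = 84/((-3*84)) = 84/(-252) = 84*(-1/252) = -⅓ ≈ -0.33333)
A(7) + V = 30*7 - ⅓ = 210 - ⅓ = 629/3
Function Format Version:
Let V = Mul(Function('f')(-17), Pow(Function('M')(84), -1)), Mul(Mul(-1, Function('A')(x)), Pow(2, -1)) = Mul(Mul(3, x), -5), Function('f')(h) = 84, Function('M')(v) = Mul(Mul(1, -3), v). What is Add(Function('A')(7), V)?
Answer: Rational(629, 3) ≈ 209.67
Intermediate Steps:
Function('M')(v) = Mul(-3, v)
Function('A')(x) = Mul(30, x) (Function('A')(x) = Mul(-2, Mul(Mul(3, x), -5)) = Mul(-2, Mul(-15, x)) = Mul(30, x))
V = Rational(-1, 3) (V = Mul(84, Pow(Mul(-3, 84), -1)) = Mul(84, Pow(-252, -1)) = Mul(84, Rational(-1, 252)) = Rational(-1, 3) ≈ -0.33333)
Add(Function('A')(7), V) = Add(Mul(30, 7), Rational(-1, 3)) = Add(210, Rational(-1, 3)) = Rational(629, 3)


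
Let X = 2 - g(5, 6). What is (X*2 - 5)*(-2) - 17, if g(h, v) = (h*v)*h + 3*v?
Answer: 657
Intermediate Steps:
g(h, v) = 3*v + v*h**2 (g(h, v) = v*h**2 + 3*v = 3*v + v*h**2)
X = -166 (X = 2 - 6*(3 + 5**2) = 2 - 6*(3 + 25) = 2 - 6*28 = 2 - 1*168 = 2 - 168 = -166)
(X*2 - 5)*(-2) - 17 = (-166*2 - 5)*(-2) - 17 = (-332 - 5)*(-2) - 17 = -337*(-2) - 17 = 674 - 17 = 657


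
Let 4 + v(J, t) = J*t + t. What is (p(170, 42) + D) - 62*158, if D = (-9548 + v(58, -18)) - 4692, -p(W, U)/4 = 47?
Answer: -25290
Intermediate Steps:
v(J, t) = -4 + t + J*t (v(J, t) = -4 + (J*t + t) = -4 + (t + J*t) = -4 + t + J*t)
p(W, U) = -188 (p(W, U) = -4*47 = -188)
D = -15306 (D = (-9548 + (-4 - 18 + 58*(-18))) - 4692 = (-9548 + (-4 - 18 - 1044)) - 4692 = (-9548 - 1066) - 4692 = -10614 - 4692 = -15306)
(p(170, 42) + D) - 62*158 = (-188 - 15306) - 62*158 = -15494 - 9796 = -25290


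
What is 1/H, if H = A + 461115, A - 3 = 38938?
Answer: 1/500056 ≈ 1.9998e-6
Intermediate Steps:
A = 38941 (A = 3 + 38938 = 38941)
H = 500056 (H = 38941 + 461115 = 500056)
1/H = 1/500056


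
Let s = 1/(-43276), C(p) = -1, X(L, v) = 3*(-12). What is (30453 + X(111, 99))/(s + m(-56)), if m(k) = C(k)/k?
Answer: 18428565288/10805 ≈ 1.7056e+6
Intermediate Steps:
X(L, v) = -36
m(k) = -1/k
s = -1/43276 ≈ -2.3108e-5
(30453 + X(111, 99))/(s + m(-56)) = (30453 - 36)/(-1/43276 - 1/(-56)) = 30417/(-1/43276 - 1*(-1/56)) = 30417/(-1/43276 + 1/56) = 30417/(10805/605864) = 30417*(605864/10805) = 18428565288/10805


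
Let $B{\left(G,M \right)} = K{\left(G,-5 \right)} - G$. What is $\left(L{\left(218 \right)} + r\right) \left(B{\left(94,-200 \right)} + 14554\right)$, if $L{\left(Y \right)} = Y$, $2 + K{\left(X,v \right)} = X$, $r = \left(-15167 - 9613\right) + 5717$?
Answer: $-274232440$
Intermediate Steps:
$r = -19063$ ($r = -24780 + 5717 = -19063$)
$K{\left(X,v \right)} = -2 + X$
$B{\left(G,M \right)} = -2$ ($B{\left(G,M \right)} = \left(-2 + G\right) - G = -2$)
$\left(L{\left(218 \right)} + r\right) \left(B{\left(94,-200 \right)} + 14554\right) = \left(218 - 19063\right) \left(-2 + 14554\right) = \left(-18845\right) 14552 = -274232440$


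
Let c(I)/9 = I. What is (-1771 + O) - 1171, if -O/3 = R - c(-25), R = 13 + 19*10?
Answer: -4226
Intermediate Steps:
c(I) = 9*I
R = 203 (R = 13 + 190 = 203)
O = -1284 (O = -3*(203 - 9*(-25)) = -3*(203 - 1*(-225)) = -3*(203 + 225) = -3*428 = -1284)
(-1771 + O) - 1171 = (-1771 - 1284) - 1171 = -3055 - 1171 = -4226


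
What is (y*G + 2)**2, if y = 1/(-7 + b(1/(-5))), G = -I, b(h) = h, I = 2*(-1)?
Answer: 961/324 ≈ 2.9660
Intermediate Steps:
I = -2
G = 2 (G = -1*(-2) = 2)
y = -5/36 (y = 1/(-7 + 1/(-5)) = 1/(-7 - 1/5) = 1/(-36/5) = -5/36 ≈ -0.13889)
(y*G + 2)**2 = (-5/36*2 + 2)**2 = (-5/18 + 2)**2 = (31/18)**2 = 961/324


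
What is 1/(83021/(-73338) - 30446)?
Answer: -73338/2232931769 ≈ -3.2844e-5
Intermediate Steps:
1/(83021/(-73338) - 30446) = 1/(83021*(-1/73338) - 30446) = 1/(-83021/73338 - 30446) = 1/(-2232931769/73338) = -73338/2232931769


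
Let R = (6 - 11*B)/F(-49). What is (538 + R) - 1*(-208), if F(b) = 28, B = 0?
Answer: 10447/14 ≈ 746.21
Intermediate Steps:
R = 3/14 (R = (6 - 11*0)/28 = (6 + 0)*(1/28) = 6*(1/28) = 3/14 ≈ 0.21429)
(538 + R) - 1*(-208) = (538 + 3/14) - 1*(-208) = 7535/14 + 208 = 10447/14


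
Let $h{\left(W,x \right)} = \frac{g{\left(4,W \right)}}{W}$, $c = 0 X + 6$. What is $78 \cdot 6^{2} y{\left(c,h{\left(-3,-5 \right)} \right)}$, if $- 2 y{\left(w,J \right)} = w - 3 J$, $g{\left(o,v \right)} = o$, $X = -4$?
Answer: $-14040$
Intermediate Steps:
$c = 6$ ($c = 0 \left(-4\right) + 6 = 0 + 6 = 6$)
$h{\left(W,x \right)} = \frac{4}{W}$
$y{\left(w,J \right)} = - \frac{w}{2} + \frac{3 J}{2}$ ($y{\left(w,J \right)} = - \frac{w - 3 J}{2} = - \frac{w}{2} + \frac{3 J}{2}$)
$78 \cdot 6^{2} y{\left(c,h{\left(-3,-5 \right)} \right)} = 78 \cdot 6^{2} \left(\left(- \frac{1}{2}\right) 6 + \frac{3 \frac{4}{-3}}{2}\right) = 78 \cdot 36 \left(-3 + \frac{3 \cdot 4 \left(- \frac{1}{3}\right)}{2}\right) = 2808 \left(-3 + \frac{3}{2} \left(- \frac{4}{3}\right)\right) = 2808 \left(-3 - 2\right) = 2808 \left(-5\right) = -14040$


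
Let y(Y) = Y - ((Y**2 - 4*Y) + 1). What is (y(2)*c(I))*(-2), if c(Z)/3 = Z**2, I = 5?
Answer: -750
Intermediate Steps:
c(Z) = 3*Z**2
y(Y) = -1 - Y**2 + 5*Y (y(Y) = Y - (1 + Y**2 - 4*Y) = Y + (-1 - Y**2 + 4*Y) = -1 - Y**2 + 5*Y)
(y(2)*c(I))*(-2) = ((-1 - 1*2**2 + 5*2)*(3*5**2))*(-2) = ((-1 - 1*4 + 10)*(3*25))*(-2) = ((-1 - 4 + 10)*75)*(-2) = (5*75)*(-2) = 375*(-2) = -750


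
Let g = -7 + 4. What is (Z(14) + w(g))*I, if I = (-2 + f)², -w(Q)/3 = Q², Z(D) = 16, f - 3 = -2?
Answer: -11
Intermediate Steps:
f = 1 (f = 3 - 2 = 1)
g = -3
w(Q) = -3*Q²
I = 1 (I = (-2 + 1)² = (-1)² = 1)
(Z(14) + w(g))*I = (16 - 3*(-3)²)*1 = (16 - 3*9)*1 = (16 - 27)*1 = -11*1 = -11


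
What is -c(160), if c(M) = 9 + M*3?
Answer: -489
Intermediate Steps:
c(M) = 9 + 3*M
-c(160) = -(9 + 3*160) = -(9 + 480) = -1*489 = -489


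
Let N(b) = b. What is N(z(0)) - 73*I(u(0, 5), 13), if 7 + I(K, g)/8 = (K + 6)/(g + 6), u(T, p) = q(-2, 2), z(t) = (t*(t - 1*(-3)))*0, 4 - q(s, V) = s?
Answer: 70664/19 ≈ 3719.2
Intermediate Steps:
q(s, V) = 4 - s
z(t) = 0 (z(t) = (t*(t + 3))*0 = (t*(3 + t))*0 = 0)
u(T, p) = 6 (u(T, p) = 4 - 1*(-2) = 4 + 2 = 6)
I(K, g) = -56 + 8*(6 + K)/(6 + g) (I(K, g) = -56 + 8*((K + 6)/(g + 6)) = -56 + 8*((6 + K)/(6 + g)) = -56 + 8*(6 + K)/(6 + g))
N(z(0)) - 73*I(u(0, 5), 13) = 0 - 584*(-36 + 6 - 7*13)/(6 + 13) = 0 - 584*(-36 + 6 - 91)/19 = 0 - 584*(-121)/19 = 0 - 73*(-968/19) = 0 + 70664/19 = 70664/19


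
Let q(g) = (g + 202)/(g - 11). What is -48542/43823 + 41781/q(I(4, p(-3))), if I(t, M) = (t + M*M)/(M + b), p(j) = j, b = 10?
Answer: -9019328482/4810417 ≈ -1875.0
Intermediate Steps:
I(t, M) = (t + M²)/(10 + M) (I(t, M) = (t + M*M)/(M + 10) = (t + M²)/(10 + M))
q(g) = (202 + g)/(-11 + g)
-48542/43823 + 41781/q(I(4, p(-3))) = -48542/43823 + 41781/(((202 + (4 + (-3)²)/(10 - 3))/(-11 + (4 + (-3)²)/(10 - 3)))) = -48542*1/43823 + 41781/(((202 + (4 + 9)/7)/(-11 + (4 + 9)/7))) = -3734/3371 + 41781/(((202 + (⅐)*13)/(-11 + (⅐)*13))) = -3734/3371 + 41781/(((202 + 13/7)/(-11 + 13/7))) = -3734/3371 + 41781/(((1427/7)/(-64/7))) = -3734/3371 + 41781/((-7/64*1427/7)) = -3734/3371 + 41781/(-1427/64) = -3734/3371 + 41781*(-64/1427) = -3734/3371 - 2673984/1427 = -9019328482/4810417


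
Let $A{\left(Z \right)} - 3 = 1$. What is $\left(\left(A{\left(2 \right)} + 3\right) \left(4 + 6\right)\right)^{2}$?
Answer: $4900$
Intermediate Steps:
$A{\left(Z \right)} = 4$ ($A{\left(Z \right)} = 3 + 1 = 4$)
$\left(\left(A{\left(2 \right)} + 3\right) \left(4 + 6\right)\right)^{2} = \left(\left(4 + 3\right) \left(4 + 6\right)\right)^{2} = \left(7 \cdot 10\right)^{2} = 70^{2} = 4900$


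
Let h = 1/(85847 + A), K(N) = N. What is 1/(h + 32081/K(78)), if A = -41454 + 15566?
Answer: 4676802/1923544757 ≈ 0.0024313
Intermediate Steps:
A = -25888
h = 1/59959 (h = 1/(85847 - 25888) = 1/59959 ≈ 1.6678e-5)
1/(h + 32081/K(78)) = 1/(1/59959 + 32081/78) = 1/(1923544757/4676802) = 4676802/1923544757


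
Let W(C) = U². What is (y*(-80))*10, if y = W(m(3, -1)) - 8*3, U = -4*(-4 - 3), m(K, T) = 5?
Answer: -608000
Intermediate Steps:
U = 28 (U = -4*(-7) = 28)
W(C) = 784 (W(C) = 28² = 784)
y = 760 (y = 784 - 8*3 = 784 - 1*24 = 784 - 24 = 760)
(y*(-80))*10 = (760*(-80))*10 = -60800*10 = -608000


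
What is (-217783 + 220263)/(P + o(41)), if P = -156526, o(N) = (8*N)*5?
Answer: -1240/77443 ≈ -0.016012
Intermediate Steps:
o(N) = 40*N
(-217783 + 220263)/(P + o(41)) = (-217783 + 220263)/(-156526 + 40*41) = 2480/(-156526 + 1640) = 2480/(-154886) = 2480*(-1/154886) = -1240/77443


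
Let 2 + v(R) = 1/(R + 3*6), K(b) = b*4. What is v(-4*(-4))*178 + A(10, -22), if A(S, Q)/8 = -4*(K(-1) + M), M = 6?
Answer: -7051/17 ≈ -414.76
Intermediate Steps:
K(b) = 4*b
v(R) = -2 + 1/(18 + R) (v(R) = -2 + 1/(R + 3*6) = -2 + 1/(R + 18) = -2 + 1/(18 + R))
A(S, Q) = -64 (A(S, Q) = 8*(-4*(4*(-1) + 6)) = 8*(-4*(-4 + 6)) = 8*(-4*2) = 8*(-8) = -64)
v(-4*(-4))*178 + A(10, -22) = ((-35 - (-8)*(-4))/(18 - 4*(-4)))*178 - 64 = ((-35 - 2*16)/(18 + 16))*178 - 64 = ((-35 - 32)/34)*178 - 64 = ((1/34)*(-67))*178 - 64 = -67/34*178 - 64 = -5963/17 - 64 = -7051/17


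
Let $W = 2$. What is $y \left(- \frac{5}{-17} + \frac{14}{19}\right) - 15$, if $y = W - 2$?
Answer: $-15$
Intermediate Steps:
$y = 0$ ($y = 2 - 2 = 0$)
$y \left(- \frac{5}{-17} + \frac{14}{19}\right) - 15 = 0 \left(- \frac{5}{-17} + \frac{14}{19}\right) - 15 = 0 \left(\left(-5\right) \left(- \frac{1}{17}\right) + 14 \cdot \frac{1}{19}\right) - 15 = 0 \left(\frac{5}{17} + \frac{14}{19}\right) - 15 = 0 \cdot \frac{333}{323} - 15 = 0 - 15 = -15$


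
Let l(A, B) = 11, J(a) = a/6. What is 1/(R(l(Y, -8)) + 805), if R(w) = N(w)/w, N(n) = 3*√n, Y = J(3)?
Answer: 8855/7128266 - 3*√11/7128266 ≈ 0.0012408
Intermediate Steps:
J(a) = a/6 (J(a) = a*(⅙) = a/6)
Y = ½ (Y = (⅙)*3 = ½ ≈ 0.50000)
R(w) = 3/√w (R(w) = (3*√w)/w = 3/√w)
1/(R(l(Y, -8)) + 805) = 1/(3/√11 + 805) = 1/(3*(√11/11) + 805) = 1/(3*√11/11 + 805) = 1/(805 + 3*√11/11)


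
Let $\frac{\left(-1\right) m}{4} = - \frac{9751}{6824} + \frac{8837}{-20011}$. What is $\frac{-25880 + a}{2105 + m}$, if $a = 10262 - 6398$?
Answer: $- \frac{751599072256}{72117533379} \approx -10.422$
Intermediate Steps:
$a = 3864$
$m = \frac{255430949}{34138766}$ ($m = - 4 \left(- \frac{9751}{6824} + \frac{8837}{-20011}\right) = - 4 \left(\left(-9751\right) \frac{1}{6824} + 8837 \left(- \frac{1}{20011}\right)\right) = - 4 \left(- \frac{9751}{6824} - \frac{8837}{20011}\right) = \left(-4\right) \left(- \frac{255430949}{136555064}\right) = \frac{255430949}{34138766} \approx 7.4821$)
$\frac{-25880 + a}{2105 + m} = \frac{-25880 + 3864}{2105 + \frac{255430949}{34138766}} = - \frac{22016}{\frac{72117533379}{34138766}} = \left(-22016\right) \frac{34138766}{72117533379} = - \frac{751599072256}{72117533379}$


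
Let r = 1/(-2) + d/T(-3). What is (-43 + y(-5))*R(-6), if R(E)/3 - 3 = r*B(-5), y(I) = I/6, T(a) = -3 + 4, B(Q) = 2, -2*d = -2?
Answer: -526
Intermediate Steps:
d = 1 (d = -1/2*(-2) = 1)
T(a) = 1
r = 1/2 (r = 1/(-2) + 1/1 = 1*(-1/2) + 1*1 = -1/2 + 1 = 1/2 ≈ 0.50000)
y(I) = I/6 (y(I) = I*(1/6) = I/6)
R(E) = 12 (R(E) = 9 + 3*((1/2)*2) = 9 + 3*1 = 9 + 3 = 12)
(-43 + y(-5))*R(-6) = (-43 + (1/6)*(-5))*12 = (-43 - 5/6)*12 = -263/6*12 = -526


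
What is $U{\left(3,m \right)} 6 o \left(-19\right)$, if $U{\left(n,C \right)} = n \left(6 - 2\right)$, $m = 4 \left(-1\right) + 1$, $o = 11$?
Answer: $-15048$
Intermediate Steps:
$m = -3$ ($m = -4 + 1 = -3$)
$U{\left(n,C \right)} = 4 n$ ($U{\left(n,C \right)} = n 4 = 4 n$)
$U{\left(3,m \right)} 6 o \left(-19\right) = 4 \cdot 3 \cdot 6 \cdot 11 \left(-19\right) = 12 \cdot 66 \left(-19\right) = 792 \left(-19\right) = -15048$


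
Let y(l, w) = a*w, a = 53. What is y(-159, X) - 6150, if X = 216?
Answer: 5298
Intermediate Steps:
y(l, w) = 53*w
y(-159, X) - 6150 = 53*216 - 6150 = 11448 - 6150 = 5298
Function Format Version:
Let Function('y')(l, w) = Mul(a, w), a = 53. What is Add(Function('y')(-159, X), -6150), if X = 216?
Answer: 5298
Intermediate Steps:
Function('y')(l, w) = Mul(53, w)
Add(Function('y')(-159, X), -6150) = Add(Mul(53, 216), -6150) = Add(11448, -6150) = 5298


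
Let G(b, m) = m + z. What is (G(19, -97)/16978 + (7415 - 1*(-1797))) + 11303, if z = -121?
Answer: 174151726/8489 ≈ 20515.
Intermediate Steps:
G(b, m) = -121 + m (G(b, m) = m - 121 = -121 + m)
(G(19, -97)/16978 + (7415 - 1*(-1797))) + 11303 = ((-121 - 97)/16978 + (7415 - 1*(-1797))) + 11303 = (-218*1/16978 + (7415 + 1797)) + 11303 = (-109/8489 + 9212) + 11303 = 78200559/8489 + 11303 = 174151726/8489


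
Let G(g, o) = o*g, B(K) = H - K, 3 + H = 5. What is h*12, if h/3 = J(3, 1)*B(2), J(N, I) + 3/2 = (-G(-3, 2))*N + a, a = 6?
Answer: 0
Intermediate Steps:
H = 2 (H = -3 + 5 = 2)
B(K) = 2 - K
G(g, o) = g*o
J(N, I) = 9/2 + 6*N (J(N, I) = -3/2 + ((-(-3)*2)*N + 6) = -3/2 + ((-1*(-6))*N + 6) = -3/2 + (6*N + 6) = -3/2 + (6 + 6*N) = 9/2 + 6*N)
h = 0 (h = 3*((9/2 + 6*3)*(2 - 1*2)) = 3*((9/2 + 18)*(2 - 2)) = 3*((45/2)*0) = 3*0 = 0)
h*12 = 0*12 = 0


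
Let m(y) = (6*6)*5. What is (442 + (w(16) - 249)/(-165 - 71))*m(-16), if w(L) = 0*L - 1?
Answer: 4705290/59 ≈ 79751.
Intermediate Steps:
m(y) = 180 (m(y) = 36*5 = 180)
w(L) = -1 (w(L) = 0 - 1 = -1)
(442 + (w(16) - 249)/(-165 - 71))*m(-16) = (442 + (-1 - 249)/(-165 - 71))*180 = (442 - 250/(-236))*180 = (442 - 250*(-1/236))*180 = (442 + 125/118)*180 = (52281/118)*180 = 4705290/59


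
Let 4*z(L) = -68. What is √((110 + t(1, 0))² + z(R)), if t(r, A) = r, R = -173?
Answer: 4*√769 ≈ 110.92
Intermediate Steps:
z(L) = -17 (z(L) = (¼)*(-68) = -17)
√((110 + t(1, 0))² + z(R)) = √((110 + 1)² - 17) = √(111² - 17) = √(12321 - 17) = √12304 = 4*√769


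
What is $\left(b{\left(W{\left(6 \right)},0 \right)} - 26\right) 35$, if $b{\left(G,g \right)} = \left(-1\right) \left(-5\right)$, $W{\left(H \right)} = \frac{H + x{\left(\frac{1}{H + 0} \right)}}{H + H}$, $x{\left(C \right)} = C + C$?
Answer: $-735$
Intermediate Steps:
$x{\left(C \right)} = 2 C$
$W{\left(H \right)} = \frac{H + \frac{2}{H}}{2 H}$ ($W{\left(H \right)} = \frac{H + \frac{2}{H + 0}}{H + H} = \frac{H + \frac{2}{H}}{2 H}$)
$b{\left(G,g \right)} = 5$
$\left(b{\left(W{\left(6 \right)},0 \right)} - 26\right) 35 = \left(5 - 26\right) 35 = \left(-21\right) 35 = -735$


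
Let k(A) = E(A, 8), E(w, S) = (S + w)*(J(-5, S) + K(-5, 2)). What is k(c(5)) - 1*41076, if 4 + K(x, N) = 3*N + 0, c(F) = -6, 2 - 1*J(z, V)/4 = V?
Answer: -41120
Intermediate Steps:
J(z, V) = 8 - 4*V
K(x, N) = -4 + 3*N (K(x, N) = -4 + (3*N + 0) = -4 + 3*N)
E(w, S) = (10 - 4*S)*(S + w) (E(w, S) = (S + w)*((8 - 4*S) + (-4 + 3*2)) = (S + w)*((8 - 4*S) + (-4 + 6)) = (S + w)*((8 - 4*S) + 2) = (S + w)*(10 - 4*S) = (10 - 4*S)*(S + w))
k(A) = -176 - 22*A (k(A) = -4*8² + 10*8 + 10*A - 4*8*A = -4*64 + 80 + 10*A - 32*A = -256 + 80 + 10*A - 32*A = -176 - 22*A)
k(c(5)) - 1*41076 = (-176 - 22*(-6)) - 1*41076 = (-176 + 132) - 41076 = -44 - 41076 = -41120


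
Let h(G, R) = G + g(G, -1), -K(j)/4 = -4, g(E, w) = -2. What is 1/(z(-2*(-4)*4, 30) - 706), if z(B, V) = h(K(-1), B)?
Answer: -1/692 ≈ -0.0014451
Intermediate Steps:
K(j) = 16 (K(j) = -4*(-4) = 16)
h(G, R) = -2 + G (h(G, R) = G - 2 = -2 + G)
z(B, V) = 14 (z(B, V) = -2 + 16 = 14)
1/(z(-2*(-4)*4, 30) - 706) = 1/(14 - 706) = 1/(-692) = -1/692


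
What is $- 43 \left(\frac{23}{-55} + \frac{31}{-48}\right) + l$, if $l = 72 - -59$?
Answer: $\frac{466627}{2640} \approx 176.75$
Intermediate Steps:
$l = 131$ ($l = 72 + 59 = 131$)
$- 43 \left(\frac{23}{-55} + \frac{31}{-48}\right) + l = - 43 \left(\frac{23}{-55} + \frac{31}{-48}\right) + 131 = - 43 \left(23 \left(- \frac{1}{55}\right) + 31 \left(- \frac{1}{48}\right)\right) + 131 = - 43 \left(- \frac{23}{55} - \frac{31}{48}\right) + 131 = \left(-43\right) \left(- \frac{2809}{2640}\right) + 131 = \frac{120787}{2640} + 131 = \frac{466627}{2640}$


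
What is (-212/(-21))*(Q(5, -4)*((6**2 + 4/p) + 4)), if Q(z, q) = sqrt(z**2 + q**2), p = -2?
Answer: 8056*sqrt(41)/21 ≈ 2456.4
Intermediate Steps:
Q(z, q) = sqrt(q**2 + z**2)
(-212/(-21))*(Q(5, -4)*((6**2 + 4/p) + 4)) = (-212/(-21))*(sqrt((-4)**2 + 5**2)*((6**2 + 4/(-2)) + 4)) = (-212*(-1/21))*(sqrt(16 + 25)*((36 + 4*(-1/2)) + 4)) = 212*(sqrt(41)*((36 - 2) + 4))/21 = 212*(sqrt(41)*(34 + 4))/21 = 212*(sqrt(41)*38)/21 = 212*(38*sqrt(41))/21 = 8056*sqrt(41)/21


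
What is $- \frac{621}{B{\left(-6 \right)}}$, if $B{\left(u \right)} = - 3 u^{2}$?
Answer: $\frac{23}{4} \approx 5.75$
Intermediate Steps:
$- \frac{621}{B{\left(-6 \right)}} = - \frac{621}{\left(-3\right) \left(-6\right)^{2}} = - \frac{621}{\left(-3\right) 36} = - \frac{621}{-108} = \left(-621\right) \left(- \frac{1}{108}\right) = \frac{23}{4}$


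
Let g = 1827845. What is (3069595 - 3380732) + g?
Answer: 1516708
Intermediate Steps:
(3069595 - 3380732) + g = (3069595 - 3380732) + 1827845 = -311137 + 1827845 = 1516708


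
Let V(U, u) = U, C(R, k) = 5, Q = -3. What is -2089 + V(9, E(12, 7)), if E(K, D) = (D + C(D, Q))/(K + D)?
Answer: -2080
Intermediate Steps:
E(K, D) = (5 + D)/(D + K) (E(K, D) = (D + 5)/(K + D) = (5 + D)/(D + K))
-2089 + V(9, E(12, 7)) = -2089 + 9 = -2080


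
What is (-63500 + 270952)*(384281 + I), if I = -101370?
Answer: 58690452772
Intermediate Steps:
(-63500 + 270952)*(384281 + I) = (-63500 + 270952)*(384281 - 101370) = 207452*282911 = 58690452772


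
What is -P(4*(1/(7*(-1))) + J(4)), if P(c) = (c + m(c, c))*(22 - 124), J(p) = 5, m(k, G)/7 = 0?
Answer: 3162/7 ≈ 451.71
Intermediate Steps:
m(k, G) = 0 (m(k, G) = 7*0 = 0)
P(c) = -102*c (P(c) = (c + 0)*(22 - 124) = c*(-102) = -102*c)
-P(4*(1/(7*(-1))) + J(4)) = -(-102)*(4*(1/(7*(-1))) + 5) = -(-102)*(4*((⅐)*(-1)) + 5) = -(-102)*(4*(-⅐) + 5) = -(-102)*(-4/7 + 5) = -(-102)*31/7 = -1*(-3162/7) = 3162/7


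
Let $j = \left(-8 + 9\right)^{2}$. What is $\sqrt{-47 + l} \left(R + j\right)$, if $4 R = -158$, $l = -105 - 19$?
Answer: $- \frac{231 i \sqrt{19}}{2} \approx - 503.45 i$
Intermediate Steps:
$l = -124$ ($l = -105 - 19 = -124$)
$j = 1$ ($j = 1^{2} = 1$)
$R = - \frac{79}{2}$ ($R = \frac{1}{4} \left(-158\right) = - \frac{79}{2} \approx -39.5$)
$\sqrt{-47 + l} \left(R + j\right) = \sqrt{-47 - 124} \left(- \frac{79}{2} + 1\right) = \sqrt{-171} \left(- \frac{77}{2}\right) = 3 i \sqrt{19} \left(- \frac{77}{2}\right) = - \frac{231 i \sqrt{19}}{2}$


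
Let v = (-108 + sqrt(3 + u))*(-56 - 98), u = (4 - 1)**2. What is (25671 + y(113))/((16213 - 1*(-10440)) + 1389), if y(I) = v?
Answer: 42303/28042 - 22*sqrt(3)/2003 ≈ 1.4895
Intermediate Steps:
u = 9 (u = 3**2 = 9)
v = 16632 - 308*sqrt(3) (v = (-108 + sqrt(3 + 9))*(-56 - 98) = (-108 + sqrt(12))*(-154) = (-108 + 2*sqrt(3))*(-154) = 16632 - 308*sqrt(3) ≈ 16099.)
y(I) = 16632 - 308*sqrt(3)
(25671 + y(113))/((16213 - 1*(-10440)) + 1389) = (25671 + (16632 - 308*sqrt(3)))/((16213 - 1*(-10440)) + 1389) = (42303 - 308*sqrt(3))/((16213 + 10440) + 1389) = (42303 - 308*sqrt(3))/(26653 + 1389) = (42303 - 308*sqrt(3))/28042 = (42303 - 308*sqrt(3))*(1/28042) = 42303/28042 - 22*sqrt(3)/2003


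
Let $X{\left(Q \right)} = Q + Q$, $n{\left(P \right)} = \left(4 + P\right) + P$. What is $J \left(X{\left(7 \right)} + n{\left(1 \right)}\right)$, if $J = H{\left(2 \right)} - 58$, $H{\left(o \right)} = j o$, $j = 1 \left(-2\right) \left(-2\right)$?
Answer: $-1000$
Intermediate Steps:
$j = 4$ ($j = \left(-2\right) \left(-2\right) = 4$)
$H{\left(o \right)} = 4 o$
$n{\left(P \right)} = 4 + 2 P$
$X{\left(Q \right)} = 2 Q$
$J = -50$ ($J = 4 \cdot 2 - 58 = 8 - 58 = -50$)
$J \left(X{\left(7 \right)} + n{\left(1 \right)}\right) = - 50 \left(2 \cdot 7 + \left(4 + 2 \cdot 1\right)\right) = - 50 \left(14 + \left(4 + 2\right)\right) = - 50 \left(14 + 6\right) = \left(-50\right) 20 = -1000$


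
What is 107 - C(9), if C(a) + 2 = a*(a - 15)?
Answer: 163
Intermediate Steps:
C(a) = -2 + a*(-15 + a) (C(a) = -2 + a*(a - 15) = -2 + a*(-15 + a))
107 - C(9) = 107 - (-2 + 9² - 15*9) = 107 - (-2 + 81 - 135) = 107 - 1*(-56) = 107 + 56 = 163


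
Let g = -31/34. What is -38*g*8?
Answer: 4712/17 ≈ 277.18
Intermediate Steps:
g = -31/34 (g = -31*1/34 = -31/34 ≈ -0.91177)
-38*g*8 = -38*(-31/34)*8 = (589/17)*8 = 4712/17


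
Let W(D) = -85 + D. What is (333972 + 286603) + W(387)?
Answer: 620877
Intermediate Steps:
(333972 + 286603) + W(387) = (333972 + 286603) + (-85 + 387) = 620575 + 302 = 620877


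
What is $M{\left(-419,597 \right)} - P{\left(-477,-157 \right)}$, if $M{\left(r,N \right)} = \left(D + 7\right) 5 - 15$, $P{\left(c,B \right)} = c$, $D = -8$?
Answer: $457$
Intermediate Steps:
$M{\left(r,N \right)} = -20$ ($M{\left(r,N \right)} = \left(-8 + 7\right) 5 - 15 = \left(-1\right) 5 - 15 = -5 - 15 = -20$)
$M{\left(-419,597 \right)} - P{\left(-477,-157 \right)} = -20 - -477 = -20 + 477 = 457$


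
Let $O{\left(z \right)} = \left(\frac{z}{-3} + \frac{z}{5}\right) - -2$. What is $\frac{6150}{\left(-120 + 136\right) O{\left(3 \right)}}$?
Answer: $\frac{15375}{64} \approx 240.23$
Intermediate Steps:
$O{\left(z \right)} = 2 - \frac{2 z}{15}$ ($O{\left(z \right)} = \left(z \left(- \frac{1}{3}\right) + z \frac{1}{5}\right) + 2 = \left(- \frac{z}{3} + \frac{z}{5}\right) + 2 = - \frac{2 z}{15} + 2 = 2 - \frac{2 z}{15}$)
$\frac{6150}{\left(-120 + 136\right) O{\left(3 \right)}} = \frac{6150}{\left(-120 + 136\right) \left(2 - \frac{2}{5}\right)} = \frac{6150}{16 \left(2 - \frac{2}{5}\right)} = \frac{6150}{16 \cdot \frac{8}{5}} = \frac{6150}{\frac{128}{5}} = 6150 \cdot \frac{5}{128} = \frac{15375}{64}$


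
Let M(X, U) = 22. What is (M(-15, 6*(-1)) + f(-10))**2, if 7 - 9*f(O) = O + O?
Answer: 625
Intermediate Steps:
f(O) = 7/9 - 2*O/9 (f(O) = 7/9 - (O + O)/9 = 7/9 - 2*O/9)
(M(-15, 6*(-1)) + f(-10))**2 = (22 + (7/9 - 2/9*(-10)))**2 = (22 + (7/9 + 20/9))**2 = (22 + 3)**2 = 25**2 = 625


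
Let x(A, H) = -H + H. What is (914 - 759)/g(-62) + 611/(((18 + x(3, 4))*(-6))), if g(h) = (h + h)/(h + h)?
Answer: 16129/108 ≈ 149.34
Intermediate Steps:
x(A, H) = 0
g(h) = 1 (g(h) = (2*h)/((2*h)) = (2*h)*(1/(2*h)) = 1)
(914 - 759)/g(-62) + 611/(((18 + x(3, 4))*(-6))) = (914 - 759)/1 + 611/(((18 + 0)*(-6))) = 155*1 + 611/((18*(-6))) = 155 + 611/(-108) = 155 + 611*(-1/108) = 155 - 611/108 = 16129/108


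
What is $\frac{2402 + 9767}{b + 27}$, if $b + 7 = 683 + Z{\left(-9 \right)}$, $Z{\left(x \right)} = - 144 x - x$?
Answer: $\frac{12169}{2008} \approx 6.0603$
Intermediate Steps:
$Z{\left(x \right)} = - 145 x$
$b = 1981$ ($b = -7 + \left(683 - -1305\right) = -7 + \left(683 + 1305\right) = -7 + 1988 = 1981$)
$\frac{2402 + 9767}{b + 27} = \frac{2402 + 9767}{1981 + 27} = \frac{12169}{2008}$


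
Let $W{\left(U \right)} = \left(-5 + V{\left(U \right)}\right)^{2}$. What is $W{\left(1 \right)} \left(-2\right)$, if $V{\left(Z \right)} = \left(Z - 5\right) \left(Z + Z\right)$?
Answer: $-338$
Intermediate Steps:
$V{\left(Z \right)} = 2 Z \left(-5 + Z\right)$ ($V{\left(Z \right)} = \left(-5 + Z\right) 2 Z = 2 Z \left(-5 + Z\right)$)
$W{\left(U \right)} = \left(-5 + 2 U \left(-5 + U\right)\right)^{2}$
$W{\left(1 \right)} \left(-2\right) = \left(-5 + 2 \cdot 1 \left(-5 + 1\right)\right)^{2} \left(-2\right) = \left(-5 + 2 \cdot 1 \left(-4\right)\right)^{2} \left(-2\right) = \left(-5 - 8\right)^{2} \left(-2\right) = \left(-13\right)^{2} \left(-2\right) = 169 \left(-2\right) = -338$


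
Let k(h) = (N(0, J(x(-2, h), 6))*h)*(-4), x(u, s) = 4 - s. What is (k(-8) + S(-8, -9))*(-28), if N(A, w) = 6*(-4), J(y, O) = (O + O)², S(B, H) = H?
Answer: 21756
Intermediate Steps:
J(y, O) = 4*O² (J(y, O) = (2*O)² = 4*O²)
N(A, w) = -24
k(h) = 96*h (k(h) = -24*h*(-4) = 96*h)
(k(-8) + S(-8, -9))*(-28) = (96*(-8) - 9)*(-28) = (-768 - 9)*(-28) = -777*(-28) = 21756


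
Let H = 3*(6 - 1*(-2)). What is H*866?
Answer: 20784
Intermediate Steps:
H = 24 (H = 3*(6 + 2) = 3*8 = 24)
H*866 = 24*866 = 20784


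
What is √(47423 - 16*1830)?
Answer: √18143 ≈ 134.70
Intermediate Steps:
√(47423 - 16*1830) = √(47423 - 29280) = √18143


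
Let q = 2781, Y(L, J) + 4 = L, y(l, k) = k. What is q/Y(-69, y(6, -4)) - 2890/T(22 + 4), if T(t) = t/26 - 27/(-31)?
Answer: -3350684/2117 ≈ -1582.8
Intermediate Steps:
Y(L, J) = -4 + L
T(t) = 27/31 + t/26 (T(t) = t*(1/26) - 27*(-1/31) = t/26 + 27/31 = 27/31 + t/26)
q/Y(-69, y(6, -4)) - 2890/T(22 + 4) = 2781/(-4 - 69) - 2890/(27/31 + (22 + 4)/26) = 2781/(-73) - 2890/(27/31 + (1/26)*26) = 2781*(-1/73) - 2890/(27/31 + 1) = -2781/73 - 2890/58/31 = -2781/73 - 2890*31/58 = -2781/73 - 44795/29 = -3350684/2117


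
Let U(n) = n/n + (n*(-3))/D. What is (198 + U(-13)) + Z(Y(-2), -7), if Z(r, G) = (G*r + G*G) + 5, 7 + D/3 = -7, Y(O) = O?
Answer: 3725/14 ≈ 266.07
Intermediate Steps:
D = -42 (D = -21 + 3*(-7) = -21 - 21 = -42)
Z(r, G) = 5 + G² + G*r (Z(r, G) = (G*r + G²) + 5 = (G² + G*r) + 5 = 5 + G² + G*r)
U(n) = 1 + n/14 (U(n) = n/n + (n*(-3))/(-42) = 1 - 3*n*(-1/42) = 1 + n/14)
(198 + U(-13)) + Z(Y(-2), -7) = (198 + (1 + (1/14)*(-13))) + (5 + (-7)² - 7*(-2)) = (198 + (1 - 13/14)) + (5 + 49 + 14) = (198 + 1/14) + 68 = 2773/14 + 68 = 3725/14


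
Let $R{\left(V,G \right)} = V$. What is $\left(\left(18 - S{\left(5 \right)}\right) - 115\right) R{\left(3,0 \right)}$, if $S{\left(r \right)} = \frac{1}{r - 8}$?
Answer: $-290$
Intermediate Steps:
$S{\left(r \right)} = \frac{1}{-8 + r}$
$\left(\left(18 - S{\left(5 \right)}\right) - 115\right) R{\left(3,0 \right)} = \left(\left(18 - \frac{1}{-8 + 5}\right) - 115\right) 3 = \left(\left(18 - \frac{1}{-3}\right) - 115\right) 3 = \left(\left(18 - - \frac{1}{3}\right) - 115\right) 3 = \left(\left(18 + \frac{1}{3}\right) - 115\right) 3 = \left(\frac{55}{3} - 115\right) 3 = \left(- \frac{290}{3}\right) 3 = -290$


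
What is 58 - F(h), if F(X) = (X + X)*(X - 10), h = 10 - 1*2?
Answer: 90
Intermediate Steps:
h = 8 (h = 10 - 2 = 8)
F(X) = 2*X*(-10 + X) (F(X) = (2*X)*(-10 + X) = 2*X*(-10 + X))
58 - F(h) = 58 - 2*8*(-10 + 8) = 58 - 2*8*(-2) = 58 - 1*(-32) = 58 + 32 = 90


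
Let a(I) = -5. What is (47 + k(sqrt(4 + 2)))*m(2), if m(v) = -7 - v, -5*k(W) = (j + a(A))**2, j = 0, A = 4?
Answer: -378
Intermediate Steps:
k(W) = -5 (k(W) = -(0 - 5)**2/5 = -1/5*(-5)**2 = -1/5*25 = -5)
(47 + k(sqrt(4 + 2)))*m(2) = (47 - 5)*(-7 - 1*2) = 42*(-7 - 2) = 42*(-9) = -378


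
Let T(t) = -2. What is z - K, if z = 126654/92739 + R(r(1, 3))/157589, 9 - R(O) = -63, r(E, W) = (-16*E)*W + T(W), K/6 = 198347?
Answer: -305133464868944/256397303 ≈ -1.1901e+6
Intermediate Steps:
K = 1190082 (K = 6*198347 = 1190082)
r(E, W) = -2 - 16*E*W (r(E, W) = (-16*E)*W - 2 = -16*E*W - 2 = -2 - 16*E*W)
R(O) = 72 (R(O) = 9 - 1*(-63) = 9 + 63 = 72)
z = 350279902/256397303 (z = 126654/92739 + 72/157589 = 126654*(1/92739) + 72*(1/157589) = 2222/1627 + 72/157589 = 350279902/256397303 ≈ 1.3662)
z - K = 350279902/256397303 - 1*1190082 = 350279902/256397303 - 1190082 = -305133464868944/256397303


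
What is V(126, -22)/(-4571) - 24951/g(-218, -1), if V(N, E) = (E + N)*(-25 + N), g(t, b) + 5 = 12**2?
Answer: -115511077/635369 ≈ -181.80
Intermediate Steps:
g(t, b) = 139 (g(t, b) = -5 + 12**2 = -5 + 144 = 139)
V(N, E) = (-25 + N)*(E + N)
V(126, -22)/(-4571) - 24951/g(-218, -1) = (126**2 - 25*(-22) - 25*126 - 22*126)/(-4571) - 24951/139 = (15876 + 550 - 3150 - 2772)*(-1/4571) - 24951*1/139 = 10504*(-1/4571) - 24951/139 = -10504/4571 - 24951/139 = -115511077/635369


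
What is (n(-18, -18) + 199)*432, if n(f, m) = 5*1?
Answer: 88128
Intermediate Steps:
n(f, m) = 5
(n(-18, -18) + 199)*432 = (5 + 199)*432 = 204*432 = 88128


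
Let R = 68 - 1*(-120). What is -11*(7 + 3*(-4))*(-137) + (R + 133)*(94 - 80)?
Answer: -3041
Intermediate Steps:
R = 188 (R = 68 + 120 = 188)
-11*(7 + 3*(-4))*(-137) + (R + 133)*(94 - 80) = -11*(7 + 3*(-4))*(-137) + (188 + 133)*(94 - 80) = -11*(7 - 12)*(-137) + 321*14 = -11*(-5)*(-137) + 4494 = 55*(-137) + 4494 = -7535 + 4494 = -3041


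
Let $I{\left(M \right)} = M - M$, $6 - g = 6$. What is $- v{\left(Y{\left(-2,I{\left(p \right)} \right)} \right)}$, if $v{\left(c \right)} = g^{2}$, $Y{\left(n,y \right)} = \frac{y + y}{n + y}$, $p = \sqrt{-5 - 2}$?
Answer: $0$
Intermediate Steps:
$g = 0$ ($g = 6 - 6 = 0$)
$p = i \sqrt{7}$ ($p = \sqrt{-7} = i \sqrt{7} \approx 2.6458 i$)
$I{\left(M \right)} = 0$
$Y{\left(n,y \right)} = \frac{2 y}{n + y}$
$v{\left(c \right)} = 0$ ($v{\left(c \right)} = 0^{2} = 0$)
$- v{\left(Y{\left(-2,I{\left(p \right)} \right)} \right)} = \left(-1\right) 0 = 0$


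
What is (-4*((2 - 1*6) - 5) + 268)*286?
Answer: 86944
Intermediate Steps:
(-4*((2 - 1*6) - 5) + 268)*286 = (-4*((2 - 6) - 5) + 268)*286 = (-4*(-4 - 5) + 268)*286 = (-4*(-9) + 268)*286 = (36 + 268)*286 = 304*286 = 86944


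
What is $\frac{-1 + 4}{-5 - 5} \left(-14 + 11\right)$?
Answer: $\frac{9}{10} \approx 0.9$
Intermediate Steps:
$\frac{-1 + 4}{-5 - 5} \left(-14 + 11\right) = \frac{3}{-10} \left(-3\right) = 3 \left(- \frac{1}{10}\right) \left(-3\right) = \left(- \frac{3}{10}\right) \left(-3\right) = \frac{9}{10}$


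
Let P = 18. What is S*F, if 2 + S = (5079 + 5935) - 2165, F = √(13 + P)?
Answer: 8847*√31 ≈ 49258.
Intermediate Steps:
F = √31 (F = √(13 + 18) = √31 ≈ 5.5678)
S = 8847 (S = -2 + ((5079 + 5935) - 2165) = -2 + (11014 - 2165) = -2 + 8849 = 8847)
S*F = 8847*√31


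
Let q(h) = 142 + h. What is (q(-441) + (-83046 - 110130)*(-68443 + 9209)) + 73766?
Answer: 11442660651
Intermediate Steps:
(q(-441) + (-83046 - 110130)*(-68443 + 9209)) + 73766 = ((142 - 441) + (-83046 - 110130)*(-68443 + 9209)) + 73766 = (-299 - 193176*(-59234)) + 73766 = (-299 + 11442587184) + 73766 = 11442586885 + 73766 = 11442660651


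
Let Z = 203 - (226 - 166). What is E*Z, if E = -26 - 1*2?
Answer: -4004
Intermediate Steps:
Z = 143 (Z = 203 - 1*60 = 203 - 60 = 143)
E = -28 (E = -26 - 2 = -28)
E*Z = -28*143 = -4004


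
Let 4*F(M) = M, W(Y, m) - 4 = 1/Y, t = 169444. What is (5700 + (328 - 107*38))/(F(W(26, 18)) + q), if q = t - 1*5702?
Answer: 204048/17029273 ≈ 0.011982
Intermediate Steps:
W(Y, m) = 4 + 1/Y
F(M) = M/4
q = 163742 (q = 169444 - 1*5702 = 169444 - 5702 = 163742)
(5700 + (328 - 107*38))/(F(W(26, 18)) + q) = (5700 + (328 - 107*38))/((4 + 1/26)/4 + 163742) = (5700 + (328 - 4066))/((4 + 1/26)/4 + 163742) = (5700 - 3738)/((¼)*(105/26) + 163742) = 1962/(105/104 + 163742) = 1962/(17029273/104) = 1962*(104/17029273) = 204048/17029273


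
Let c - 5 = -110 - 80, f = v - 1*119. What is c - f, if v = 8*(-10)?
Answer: 14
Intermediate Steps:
v = -80
f = -199 (f = -80 - 1*119 = -80 - 119 = -199)
c = -185 (c = 5 + (-110 - 80) = 5 - 190 = -185)
c - f = -185 - 1*(-199) = -185 + 199 = 14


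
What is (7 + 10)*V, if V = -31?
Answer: -527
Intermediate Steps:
(7 + 10)*V = (7 + 10)*(-31) = 17*(-31) = -527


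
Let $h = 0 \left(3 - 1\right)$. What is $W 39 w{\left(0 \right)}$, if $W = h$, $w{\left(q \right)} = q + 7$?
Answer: $0$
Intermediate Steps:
$w{\left(q \right)} = 7 + q$
$h = 0$ ($h = 0 \cdot 2 = 0$)
$W = 0$
$W 39 w{\left(0 \right)} = 0 \cdot 39 \left(7 + 0\right) = 0 \cdot 7 = 0$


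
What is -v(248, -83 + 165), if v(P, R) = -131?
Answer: 131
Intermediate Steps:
-v(248, -83 + 165) = -1*(-131) = 131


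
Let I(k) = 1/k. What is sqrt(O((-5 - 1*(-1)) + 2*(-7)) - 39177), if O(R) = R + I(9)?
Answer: I*sqrt(352754)/3 ≈ 197.98*I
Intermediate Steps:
O(R) = 1/9 + R (O(R) = R + 1/9 = 1/9 + R)
sqrt(O((-5 - 1*(-1)) + 2*(-7)) - 39177) = sqrt((1/9 + ((-5 - 1*(-1)) + 2*(-7))) - 39177) = sqrt((1/9 + ((-5 + 1) - 14)) - 39177) = sqrt((1/9 + (-4 - 14)) - 39177) = sqrt((1/9 - 18) - 39177) = sqrt(-161/9 - 39177) = sqrt(-352754/9) = I*sqrt(352754)/3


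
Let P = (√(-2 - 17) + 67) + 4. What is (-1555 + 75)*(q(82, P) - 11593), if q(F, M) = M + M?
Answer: 16947480 - 2960*I*√19 ≈ 1.6947e+7 - 12902.0*I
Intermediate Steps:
P = 71 + I*√19 (P = (√(-19) + 67) + 4 = (I*√19 + 67) + 4 = (67 + I*√19) + 4 = 71 + I*√19 ≈ 71.0 + 4.3589*I)
q(F, M) = 2*M
(-1555 + 75)*(q(82, P) - 11593) = (-1555 + 75)*(2*(71 + I*√19) - 11593) = -1480*((142 + 2*I*√19) - 11593) = -1480*(-11451 + 2*I*√19) = 16947480 - 2960*I*√19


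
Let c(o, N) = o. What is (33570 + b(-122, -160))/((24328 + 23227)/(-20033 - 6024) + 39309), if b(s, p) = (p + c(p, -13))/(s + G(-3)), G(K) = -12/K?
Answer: 25806722515/30214698211 ≈ 0.85411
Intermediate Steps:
b(s, p) = 2*p/(4 + s) (b(s, p) = (p + p)/(s - 12/(-3)) = (2*p)/(s - 12*(-1/3)) = (2*p)/(s + 4) = (2*p)/(4 + s) = 2*p/(4 + s))
(33570 + b(-122, -160))/((24328 + 23227)/(-20033 - 6024) + 39309) = (33570 + 2*(-160)/(4 - 122))/((24328 + 23227)/(-20033 - 6024) + 39309) = (33570 + 2*(-160)/(-118))/(47555/(-26057) + 39309) = (33570 + 2*(-160)*(-1/118))/(47555*(-1/26057) + 39309) = (33570 + 160/59)/(-47555/26057 + 39309) = 1980790/(59*(1024227058/26057)) = (1980790/59)*(26057/1024227058) = 25806722515/30214698211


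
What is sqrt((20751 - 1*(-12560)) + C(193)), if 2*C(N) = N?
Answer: sqrt(133630)/2 ≈ 182.78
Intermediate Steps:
C(N) = N/2
sqrt((20751 - 1*(-12560)) + C(193)) = sqrt((20751 - 1*(-12560)) + (1/2)*193) = sqrt((20751 + 12560) + 193/2) = sqrt(33311 + 193/2) = sqrt(66815/2) = sqrt(133630)/2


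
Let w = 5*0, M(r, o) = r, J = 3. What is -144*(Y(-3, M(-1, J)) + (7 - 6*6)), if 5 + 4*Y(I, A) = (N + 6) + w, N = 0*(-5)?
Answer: 4140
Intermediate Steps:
N = 0
w = 0
Y(I, A) = ¼ (Y(I, A) = -5/4 + ((0 + 6) + 0)/4 = -5/4 + (6 + 0)/4 = -5/4 + (¼)*6 = -5/4 + 3/2 = ¼)
-144*(Y(-3, M(-1, J)) + (7 - 6*6)) = -144*(¼ + (7 - 6*6)) = -144*(¼ + (7 - 36)) = -144*(¼ - 29) = -144*(-115/4) = 4140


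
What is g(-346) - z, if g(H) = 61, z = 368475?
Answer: -368414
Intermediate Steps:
g(-346) - z = 61 - 1*368475 = 61 - 368475 = -368414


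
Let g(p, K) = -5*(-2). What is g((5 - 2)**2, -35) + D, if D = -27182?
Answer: -27172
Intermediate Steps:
g(p, K) = 10
g((5 - 2)**2, -35) + D = 10 - 27182 = -27172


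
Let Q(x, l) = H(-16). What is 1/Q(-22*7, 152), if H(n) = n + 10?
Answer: -⅙ ≈ -0.16667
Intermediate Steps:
H(n) = 10 + n
Q(x, l) = -6 (Q(x, l) = 10 - 16 = -6)
1/Q(-22*7, 152) = 1/(-6) = -⅙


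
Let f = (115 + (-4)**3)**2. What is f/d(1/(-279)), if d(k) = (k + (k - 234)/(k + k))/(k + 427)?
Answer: 619724664/18215071 ≈ 34.023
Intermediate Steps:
f = 2601 (f = (115 - 64)**2 = 51**2 = 2601)
d(k) = (k + (-234 + k)/(2*k))/(427 + k) (d(k) = (k + (-234 + k)/((2*k)))/(427 + k) = (k + (-234 + k)*(1/(2*k)))/(427 + k) = (k + (-234 + k)/(2*k))/(427 + k))
f/d(1/(-279)) = 2601/(((-117 + (1/(-279))**2 + (1/2)/(-279))/((1/(-279))*(427 + 1/(-279))))) = 2601/(((-117 + (-1/279)**2 + (1/2)*(-1/279))/((-1/279)*(427 - 1/279)))) = 2601/((-279*(-117 + 1/77841 - 1/558)/119132/279)) = 2601/((-279*279/119132*(-18215071/155682))) = 2601/(18215071/238264) = 2601*(238264/18215071) = 619724664/18215071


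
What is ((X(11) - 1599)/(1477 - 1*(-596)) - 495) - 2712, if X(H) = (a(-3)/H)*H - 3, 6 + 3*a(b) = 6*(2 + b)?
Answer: -6649717/2073 ≈ -3207.8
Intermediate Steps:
a(b) = 2 + 2*b (a(b) = -2 + (6*(2 + b))/3 = -2 + (12 + 6*b)/3 = -2 + (4 + 2*b) = 2 + 2*b)
X(H) = -7 (X(H) = ((2 + 2*(-3))/H)*H - 3 = ((2 - 6)/H)*H - 3 = (-4/H)*H - 3 = -4 - 3 = -7)
((X(11) - 1599)/(1477 - 1*(-596)) - 495) - 2712 = ((-7 - 1599)/(1477 - 1*(-596)) - 495) - 2712 = (-1606/(1477 + 596) - 495) - 2712 = (-1606/2073 - 495) - 2712 = -1027741/2073 - 2712 = -6649717/2073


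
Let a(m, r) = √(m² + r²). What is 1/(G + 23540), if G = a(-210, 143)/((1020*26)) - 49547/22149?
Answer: 53079771038178081600/1249379071540792822087067 - 85033554840*√64549/1249379071540792822087067 ≈ 4.2485e-5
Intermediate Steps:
G = -49547/22149 + √64549/26520 (G = √((-210)² + 143²)/((1020*26)) - 49547/22149 = √(44100 + 20449)/26520 - 49547*1/22149 = √64549*(1/26520) - 49547/22149 = √64549/26520 - 49547/22149 = -49547/22149 + √64549/26520 ≈ -2.2274)
1/(G + 23540) = 1/((-49547/22149 + √64549/26520) + 23540) = 1/(521337913/22149 + √64549/26520)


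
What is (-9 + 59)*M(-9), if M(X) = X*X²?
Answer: -36450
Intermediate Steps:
M(X) = X³
(-9 + 59)*M(-9) = (-9 + 59)*(-9)³ = 50*(-729) = -36450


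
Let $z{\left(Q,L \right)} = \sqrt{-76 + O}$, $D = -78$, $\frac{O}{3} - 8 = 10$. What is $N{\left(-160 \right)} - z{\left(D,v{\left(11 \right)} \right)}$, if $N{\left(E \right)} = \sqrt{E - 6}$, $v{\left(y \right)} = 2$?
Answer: $i \left(\sqrt{166} - \sqrt{22}\right) \approx 8.1937 i$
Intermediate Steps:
$O = 54$ ($O = 24 + 3 \cdot 10 = 24 + 30 = 54$)
$N{\left(E \right)} = \sqrt{-6 + E}$ ($N{\left(E \right)} = \sqrt{E - 6} = \sqrt{-6 + E}$)
$z{\left(Q,L \right)} = i \sqrt{22}$ ($z{\left(Q,L \right)} = \sqrt{-76 + 54} = \sqrt{-22} = i \sqrt{22}$)
$N{\left(-160 \right)} - z{\left(D,v{\left(11 \right)} \right)} = \sqrt{-6 - 160} - i \sqrt{22} = \sqrt{-166} - i \sqrt{22} = i \sqrt{166} - i \sqrt{22}$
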